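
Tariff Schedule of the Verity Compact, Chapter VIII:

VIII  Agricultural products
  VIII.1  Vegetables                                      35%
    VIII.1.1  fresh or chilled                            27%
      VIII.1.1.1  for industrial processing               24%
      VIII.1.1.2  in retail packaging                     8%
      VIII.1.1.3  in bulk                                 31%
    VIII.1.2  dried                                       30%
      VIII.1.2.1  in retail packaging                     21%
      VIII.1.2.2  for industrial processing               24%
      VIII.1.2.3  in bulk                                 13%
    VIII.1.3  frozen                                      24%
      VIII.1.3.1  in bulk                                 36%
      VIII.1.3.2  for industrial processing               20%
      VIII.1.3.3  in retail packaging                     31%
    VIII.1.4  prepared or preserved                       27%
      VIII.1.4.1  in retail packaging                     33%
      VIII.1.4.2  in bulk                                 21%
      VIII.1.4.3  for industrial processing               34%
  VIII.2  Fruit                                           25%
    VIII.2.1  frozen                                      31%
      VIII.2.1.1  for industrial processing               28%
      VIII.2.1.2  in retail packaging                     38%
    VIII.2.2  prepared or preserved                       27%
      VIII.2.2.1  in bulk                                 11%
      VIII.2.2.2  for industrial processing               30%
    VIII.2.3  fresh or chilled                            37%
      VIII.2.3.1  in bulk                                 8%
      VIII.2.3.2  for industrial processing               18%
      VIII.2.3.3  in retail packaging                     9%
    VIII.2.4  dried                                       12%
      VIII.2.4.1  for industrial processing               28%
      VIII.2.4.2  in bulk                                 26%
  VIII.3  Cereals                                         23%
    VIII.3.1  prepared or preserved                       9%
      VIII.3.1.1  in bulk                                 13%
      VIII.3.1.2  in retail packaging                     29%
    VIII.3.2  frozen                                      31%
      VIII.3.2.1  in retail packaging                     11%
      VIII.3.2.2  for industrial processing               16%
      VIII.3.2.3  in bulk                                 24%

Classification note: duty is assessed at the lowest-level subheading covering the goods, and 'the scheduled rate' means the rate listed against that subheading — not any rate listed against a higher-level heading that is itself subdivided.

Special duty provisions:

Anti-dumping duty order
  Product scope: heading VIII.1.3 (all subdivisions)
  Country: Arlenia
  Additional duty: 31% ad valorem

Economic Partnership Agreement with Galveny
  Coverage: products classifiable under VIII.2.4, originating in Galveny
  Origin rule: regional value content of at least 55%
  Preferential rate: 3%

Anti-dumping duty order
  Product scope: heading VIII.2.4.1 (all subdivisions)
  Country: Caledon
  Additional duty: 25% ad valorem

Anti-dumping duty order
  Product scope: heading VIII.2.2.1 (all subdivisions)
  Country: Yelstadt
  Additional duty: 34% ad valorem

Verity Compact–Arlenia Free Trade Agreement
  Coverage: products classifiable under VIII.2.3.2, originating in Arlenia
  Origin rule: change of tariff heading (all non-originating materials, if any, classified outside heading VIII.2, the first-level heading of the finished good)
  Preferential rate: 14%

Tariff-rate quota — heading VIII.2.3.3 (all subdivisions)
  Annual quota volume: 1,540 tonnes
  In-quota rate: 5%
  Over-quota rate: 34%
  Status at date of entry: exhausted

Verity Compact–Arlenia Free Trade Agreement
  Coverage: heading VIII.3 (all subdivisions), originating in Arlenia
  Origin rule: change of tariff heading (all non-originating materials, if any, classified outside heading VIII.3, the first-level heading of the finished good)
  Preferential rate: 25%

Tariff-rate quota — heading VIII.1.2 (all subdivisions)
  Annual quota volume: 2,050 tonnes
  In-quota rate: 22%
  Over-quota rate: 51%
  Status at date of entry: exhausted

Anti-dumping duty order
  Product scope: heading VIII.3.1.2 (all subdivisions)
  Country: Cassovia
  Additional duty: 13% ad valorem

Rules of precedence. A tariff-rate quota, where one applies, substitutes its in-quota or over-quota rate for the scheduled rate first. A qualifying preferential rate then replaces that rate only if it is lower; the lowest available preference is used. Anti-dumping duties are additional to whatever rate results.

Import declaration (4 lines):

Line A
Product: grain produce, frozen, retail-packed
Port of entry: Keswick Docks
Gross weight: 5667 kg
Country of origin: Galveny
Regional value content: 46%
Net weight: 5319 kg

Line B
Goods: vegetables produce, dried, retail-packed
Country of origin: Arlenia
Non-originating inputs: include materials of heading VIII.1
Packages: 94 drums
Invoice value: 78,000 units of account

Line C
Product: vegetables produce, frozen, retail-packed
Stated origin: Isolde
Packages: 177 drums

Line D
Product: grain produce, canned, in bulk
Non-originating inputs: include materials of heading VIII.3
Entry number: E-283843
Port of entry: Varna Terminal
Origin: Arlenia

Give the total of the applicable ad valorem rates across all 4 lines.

106%

Line A: grain → VIII.3; frozen → VIII.3.2; retail-packed → VIII.3.2.1. Scheduled 11%. Galveny agreement on VIII.2.4: VIII.3.2.1 not covered. → 11%.
Line B: vegetables → VIII.1; dried → VIII.1.2; retail-packed → VIII.1.2.1. Scheduled 21%. quota on VIII.1.2 exhausted → over-quota 51%; Arlenia agreement on VIII.2.3.2: VIII.1.2.1 not covered; Arlenia agreement on VIII.3: VIII.1.2.1 not covered. → 51%.
Line C: vegetables → VIII.1; frozen → VIII.1.3; retail-packed → VIII.1.3.3. Scheduled 31%. No special measure applies. → 31%.
Line D: grain → VIII.3; canned → VIII.3.1; in bulk → VIII.3.1.1. Scheduled 13%. Arlenia agreement on VIII.2.3.2: VIII.3.1.1 not covered; Arlenia agreement on VIII.3: CTH not met. → 13%.
Sum: 11% + 51% + 31% + 13% = 106%.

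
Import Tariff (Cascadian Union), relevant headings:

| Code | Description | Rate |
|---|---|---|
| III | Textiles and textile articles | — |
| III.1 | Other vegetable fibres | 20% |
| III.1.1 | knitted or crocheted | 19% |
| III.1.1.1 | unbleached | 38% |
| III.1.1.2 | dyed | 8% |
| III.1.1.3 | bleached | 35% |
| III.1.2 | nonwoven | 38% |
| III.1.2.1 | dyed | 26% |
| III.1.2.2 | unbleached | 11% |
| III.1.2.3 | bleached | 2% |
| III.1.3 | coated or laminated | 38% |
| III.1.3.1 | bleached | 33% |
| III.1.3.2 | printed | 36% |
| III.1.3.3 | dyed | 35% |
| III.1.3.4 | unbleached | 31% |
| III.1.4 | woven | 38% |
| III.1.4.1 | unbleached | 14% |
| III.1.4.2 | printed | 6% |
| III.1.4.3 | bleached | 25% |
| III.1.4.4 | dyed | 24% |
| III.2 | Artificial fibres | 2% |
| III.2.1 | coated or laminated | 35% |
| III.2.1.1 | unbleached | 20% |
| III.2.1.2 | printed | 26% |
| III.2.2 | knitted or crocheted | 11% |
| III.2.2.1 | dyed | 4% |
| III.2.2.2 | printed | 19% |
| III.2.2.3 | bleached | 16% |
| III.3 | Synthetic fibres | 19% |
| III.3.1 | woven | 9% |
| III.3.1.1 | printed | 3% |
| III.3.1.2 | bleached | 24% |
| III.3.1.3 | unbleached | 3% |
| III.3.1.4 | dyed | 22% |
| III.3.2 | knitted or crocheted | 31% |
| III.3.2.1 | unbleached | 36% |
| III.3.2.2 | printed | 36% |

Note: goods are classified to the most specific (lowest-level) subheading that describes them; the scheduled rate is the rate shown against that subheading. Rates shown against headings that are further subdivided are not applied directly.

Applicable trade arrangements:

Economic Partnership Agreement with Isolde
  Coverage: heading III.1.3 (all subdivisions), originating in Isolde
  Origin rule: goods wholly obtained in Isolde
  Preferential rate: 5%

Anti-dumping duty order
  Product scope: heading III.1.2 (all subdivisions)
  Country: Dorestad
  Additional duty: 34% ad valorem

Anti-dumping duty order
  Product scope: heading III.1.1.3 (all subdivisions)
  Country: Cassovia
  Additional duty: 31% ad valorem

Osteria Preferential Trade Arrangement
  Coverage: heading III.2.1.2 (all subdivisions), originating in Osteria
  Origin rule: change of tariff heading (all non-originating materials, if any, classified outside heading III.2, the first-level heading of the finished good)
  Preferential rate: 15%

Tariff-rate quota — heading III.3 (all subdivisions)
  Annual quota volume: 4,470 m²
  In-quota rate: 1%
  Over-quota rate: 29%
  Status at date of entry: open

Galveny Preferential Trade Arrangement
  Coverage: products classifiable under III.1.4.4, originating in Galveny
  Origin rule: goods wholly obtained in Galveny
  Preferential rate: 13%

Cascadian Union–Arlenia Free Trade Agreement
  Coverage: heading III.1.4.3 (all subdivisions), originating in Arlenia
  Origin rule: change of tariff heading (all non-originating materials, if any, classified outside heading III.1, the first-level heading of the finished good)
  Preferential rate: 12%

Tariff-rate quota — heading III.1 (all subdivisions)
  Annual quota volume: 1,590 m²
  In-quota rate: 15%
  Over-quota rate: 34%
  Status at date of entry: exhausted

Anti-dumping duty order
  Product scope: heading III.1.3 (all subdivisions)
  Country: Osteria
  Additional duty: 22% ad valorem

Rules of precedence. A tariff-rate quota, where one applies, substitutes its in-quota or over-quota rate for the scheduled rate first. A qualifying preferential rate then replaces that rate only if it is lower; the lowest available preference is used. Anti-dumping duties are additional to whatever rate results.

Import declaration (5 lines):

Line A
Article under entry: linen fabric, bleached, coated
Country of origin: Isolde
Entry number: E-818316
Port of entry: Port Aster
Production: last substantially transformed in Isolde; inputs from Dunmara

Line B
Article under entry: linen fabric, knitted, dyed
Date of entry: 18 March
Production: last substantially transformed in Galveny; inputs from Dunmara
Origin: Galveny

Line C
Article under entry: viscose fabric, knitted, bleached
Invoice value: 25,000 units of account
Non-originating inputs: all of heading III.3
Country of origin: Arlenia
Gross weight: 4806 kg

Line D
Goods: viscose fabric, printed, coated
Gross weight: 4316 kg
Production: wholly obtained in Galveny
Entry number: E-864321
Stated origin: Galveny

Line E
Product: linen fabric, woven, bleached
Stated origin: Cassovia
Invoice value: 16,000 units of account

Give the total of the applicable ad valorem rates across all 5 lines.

Line A: linen → III.1; coated → III.1.3; bleached → III.1.3.1. Scheduled 33%. quota on III.1 exhausted → over-quota 34%; Isolde agreement on III.1.3: not wholly obtained. → 34%.
Line B: linen → III.1; knitted → III.1.1; dyed → III.1.1.2. Scheduled 8%. quota on III.1 exhausted → over-quota 34%; Galveny agreement on III.1.4.4: III.1.1.2 not covered. → 34%.
Line C: viscose → III.2; knitted → III.2.2; bleached → III.2.2.3. Scheduled 16%. Arlenia agreement on III.1.4.3: III.2.2.3 not covered. → 16%.
Line D: viscose → III.2; coated → III.2.1; printed → III.2.1.2. Scheduled 26%. Galveny agreement on III.1.4.4: III.2.1.2 not covered. → 26%.
Line E: linen → III.1; woven → III.1.4; bleached → III.1.4.3. Scheduled 25%. quota on III.1 exhausted → over-quota 34%. → 34%.
Sum: 34% + 34% + 16% + 26% + 34% = 144%.

144%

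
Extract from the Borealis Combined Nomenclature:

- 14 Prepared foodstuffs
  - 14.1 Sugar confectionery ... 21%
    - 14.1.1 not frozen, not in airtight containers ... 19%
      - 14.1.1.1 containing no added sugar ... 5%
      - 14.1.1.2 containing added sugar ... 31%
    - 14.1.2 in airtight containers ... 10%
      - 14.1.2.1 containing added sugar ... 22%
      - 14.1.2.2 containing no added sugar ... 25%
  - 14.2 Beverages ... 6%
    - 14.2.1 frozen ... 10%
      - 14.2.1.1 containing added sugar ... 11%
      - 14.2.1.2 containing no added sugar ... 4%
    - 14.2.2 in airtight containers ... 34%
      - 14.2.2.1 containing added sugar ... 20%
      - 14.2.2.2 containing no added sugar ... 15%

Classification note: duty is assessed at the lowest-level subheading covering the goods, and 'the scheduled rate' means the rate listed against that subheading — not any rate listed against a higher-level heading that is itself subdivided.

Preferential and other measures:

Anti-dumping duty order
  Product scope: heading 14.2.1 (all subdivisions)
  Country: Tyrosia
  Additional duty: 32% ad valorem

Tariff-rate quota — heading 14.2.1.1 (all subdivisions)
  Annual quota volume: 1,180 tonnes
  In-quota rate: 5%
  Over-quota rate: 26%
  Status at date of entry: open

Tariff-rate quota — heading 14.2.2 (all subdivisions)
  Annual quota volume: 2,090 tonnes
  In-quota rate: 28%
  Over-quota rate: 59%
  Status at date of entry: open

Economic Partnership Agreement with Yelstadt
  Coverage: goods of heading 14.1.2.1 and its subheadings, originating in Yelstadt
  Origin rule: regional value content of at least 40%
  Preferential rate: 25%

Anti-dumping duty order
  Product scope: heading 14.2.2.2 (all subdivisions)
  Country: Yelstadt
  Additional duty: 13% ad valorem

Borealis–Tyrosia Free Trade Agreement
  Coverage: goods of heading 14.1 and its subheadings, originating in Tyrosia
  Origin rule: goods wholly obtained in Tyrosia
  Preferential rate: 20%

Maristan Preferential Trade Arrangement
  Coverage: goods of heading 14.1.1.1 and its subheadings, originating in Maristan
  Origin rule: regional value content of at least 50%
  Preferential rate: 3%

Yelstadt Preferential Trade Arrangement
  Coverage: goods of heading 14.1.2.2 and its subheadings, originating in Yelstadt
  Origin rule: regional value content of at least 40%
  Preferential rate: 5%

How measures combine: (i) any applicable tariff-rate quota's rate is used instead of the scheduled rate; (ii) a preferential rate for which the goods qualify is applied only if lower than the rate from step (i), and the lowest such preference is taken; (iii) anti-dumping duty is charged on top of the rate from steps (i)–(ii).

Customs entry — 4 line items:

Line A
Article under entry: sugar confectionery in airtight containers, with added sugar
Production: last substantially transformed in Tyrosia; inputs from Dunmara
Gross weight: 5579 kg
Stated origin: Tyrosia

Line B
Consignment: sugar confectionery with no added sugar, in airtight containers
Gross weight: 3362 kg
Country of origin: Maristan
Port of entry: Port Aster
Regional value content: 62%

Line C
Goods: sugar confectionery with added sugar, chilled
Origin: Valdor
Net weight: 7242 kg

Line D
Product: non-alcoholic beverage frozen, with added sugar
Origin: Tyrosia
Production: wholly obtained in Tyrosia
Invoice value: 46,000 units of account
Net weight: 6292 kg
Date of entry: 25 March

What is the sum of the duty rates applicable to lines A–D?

Line A: sugar confectionery → 14.1; in airtight containers → 14.1.2; with added sugar → 14.1.2.1. Scheduled 22%. Tyrosia agreement on 14.1: not wholly obtained. → 22%.
Line B: sugar confectionery → 14.1; in airtight containers → 14.1.2; with no added sugar → 14.1.2.2. Scheduled 25%. Maristan agreement on 14.1.1.1: 14.1.2.2 not covered. → 25%.
Line C: sugar confectionery → 14.1; chilled → 14.1.1; with added sugar → 14.1.1.2. Scheduled 31%. No special measure applies. → 31%.
Line D: non-alcoholic beverage → 14.2; frozen → 14.2.1; with added sugar → 14.2.1.1. Scheduled 11%. quota on 14.2.1.1 open → in-quota 5%; Tyrosia agreement on 14.1: 14.2.1.1 not covered; anti-dumping (Tyrosia, 14.2.1): +32%; total 5% + 32% = 37%. → 37%.
Sum: 22% + 25% + 31% + 37% = 115%.

115%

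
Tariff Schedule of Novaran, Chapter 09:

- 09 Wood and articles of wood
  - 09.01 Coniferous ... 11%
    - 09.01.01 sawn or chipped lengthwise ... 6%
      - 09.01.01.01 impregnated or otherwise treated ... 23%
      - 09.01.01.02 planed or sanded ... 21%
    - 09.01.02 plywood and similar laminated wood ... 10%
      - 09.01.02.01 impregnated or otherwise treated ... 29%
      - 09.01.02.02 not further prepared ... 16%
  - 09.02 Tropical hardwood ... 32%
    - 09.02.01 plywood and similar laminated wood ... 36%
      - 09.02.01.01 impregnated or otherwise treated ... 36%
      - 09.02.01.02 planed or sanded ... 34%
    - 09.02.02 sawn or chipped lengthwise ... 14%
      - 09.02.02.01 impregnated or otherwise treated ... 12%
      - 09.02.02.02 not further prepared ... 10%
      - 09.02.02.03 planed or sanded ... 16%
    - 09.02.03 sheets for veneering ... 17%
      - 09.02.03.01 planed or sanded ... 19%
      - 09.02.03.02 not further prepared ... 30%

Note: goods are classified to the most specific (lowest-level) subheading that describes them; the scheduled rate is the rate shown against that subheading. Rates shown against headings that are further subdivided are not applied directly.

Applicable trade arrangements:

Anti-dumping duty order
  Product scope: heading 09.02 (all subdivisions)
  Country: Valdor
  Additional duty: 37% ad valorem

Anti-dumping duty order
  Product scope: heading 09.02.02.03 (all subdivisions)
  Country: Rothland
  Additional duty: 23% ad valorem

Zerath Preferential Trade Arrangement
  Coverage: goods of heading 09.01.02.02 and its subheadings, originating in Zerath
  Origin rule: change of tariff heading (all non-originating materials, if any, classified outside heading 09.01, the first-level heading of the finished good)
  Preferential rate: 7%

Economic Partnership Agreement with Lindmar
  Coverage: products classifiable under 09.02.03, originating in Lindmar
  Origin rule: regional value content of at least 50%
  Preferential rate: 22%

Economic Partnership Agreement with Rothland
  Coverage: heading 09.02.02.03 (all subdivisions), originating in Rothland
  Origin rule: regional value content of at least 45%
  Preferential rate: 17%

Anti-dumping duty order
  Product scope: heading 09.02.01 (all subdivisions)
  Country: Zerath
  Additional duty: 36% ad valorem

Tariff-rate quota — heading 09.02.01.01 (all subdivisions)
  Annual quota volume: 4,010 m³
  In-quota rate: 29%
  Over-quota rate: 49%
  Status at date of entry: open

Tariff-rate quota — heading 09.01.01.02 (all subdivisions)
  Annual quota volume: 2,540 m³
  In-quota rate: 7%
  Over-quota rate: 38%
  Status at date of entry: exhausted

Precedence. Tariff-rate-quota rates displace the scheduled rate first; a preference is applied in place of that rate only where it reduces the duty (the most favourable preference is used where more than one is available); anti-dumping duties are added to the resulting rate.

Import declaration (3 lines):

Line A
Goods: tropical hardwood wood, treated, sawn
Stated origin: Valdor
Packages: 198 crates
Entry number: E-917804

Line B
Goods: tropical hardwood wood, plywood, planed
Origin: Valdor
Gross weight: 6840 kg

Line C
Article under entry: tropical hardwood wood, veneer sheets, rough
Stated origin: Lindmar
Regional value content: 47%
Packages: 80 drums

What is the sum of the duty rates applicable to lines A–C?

150%

Line A: tropical hardwood → 09.02; sawn → 09.02.02; treated → 09.02.02.01. Scheduled 12%. anti-dumping (Valdor, 09.02): +37%; total 12% + 37% = 49%. → 49%.
Line B: tropical hardwood → 09.02; plywood → 09.02.01; planed → 09.02.01.02. Scheduled 34%. anti-dumping (Valdor, 09.02): +37%; total 34% + 37% = 71%. → 71%.
Line C: tropical hardwood → 09.02; veneer sheets → 09.02.03; rough → 09.02.03.02. Scheduled 30%. Lindmar agreement on 09.02.03: RVC < 50%. → 30%.
Sum: 49% + 71% + 30% = 150%.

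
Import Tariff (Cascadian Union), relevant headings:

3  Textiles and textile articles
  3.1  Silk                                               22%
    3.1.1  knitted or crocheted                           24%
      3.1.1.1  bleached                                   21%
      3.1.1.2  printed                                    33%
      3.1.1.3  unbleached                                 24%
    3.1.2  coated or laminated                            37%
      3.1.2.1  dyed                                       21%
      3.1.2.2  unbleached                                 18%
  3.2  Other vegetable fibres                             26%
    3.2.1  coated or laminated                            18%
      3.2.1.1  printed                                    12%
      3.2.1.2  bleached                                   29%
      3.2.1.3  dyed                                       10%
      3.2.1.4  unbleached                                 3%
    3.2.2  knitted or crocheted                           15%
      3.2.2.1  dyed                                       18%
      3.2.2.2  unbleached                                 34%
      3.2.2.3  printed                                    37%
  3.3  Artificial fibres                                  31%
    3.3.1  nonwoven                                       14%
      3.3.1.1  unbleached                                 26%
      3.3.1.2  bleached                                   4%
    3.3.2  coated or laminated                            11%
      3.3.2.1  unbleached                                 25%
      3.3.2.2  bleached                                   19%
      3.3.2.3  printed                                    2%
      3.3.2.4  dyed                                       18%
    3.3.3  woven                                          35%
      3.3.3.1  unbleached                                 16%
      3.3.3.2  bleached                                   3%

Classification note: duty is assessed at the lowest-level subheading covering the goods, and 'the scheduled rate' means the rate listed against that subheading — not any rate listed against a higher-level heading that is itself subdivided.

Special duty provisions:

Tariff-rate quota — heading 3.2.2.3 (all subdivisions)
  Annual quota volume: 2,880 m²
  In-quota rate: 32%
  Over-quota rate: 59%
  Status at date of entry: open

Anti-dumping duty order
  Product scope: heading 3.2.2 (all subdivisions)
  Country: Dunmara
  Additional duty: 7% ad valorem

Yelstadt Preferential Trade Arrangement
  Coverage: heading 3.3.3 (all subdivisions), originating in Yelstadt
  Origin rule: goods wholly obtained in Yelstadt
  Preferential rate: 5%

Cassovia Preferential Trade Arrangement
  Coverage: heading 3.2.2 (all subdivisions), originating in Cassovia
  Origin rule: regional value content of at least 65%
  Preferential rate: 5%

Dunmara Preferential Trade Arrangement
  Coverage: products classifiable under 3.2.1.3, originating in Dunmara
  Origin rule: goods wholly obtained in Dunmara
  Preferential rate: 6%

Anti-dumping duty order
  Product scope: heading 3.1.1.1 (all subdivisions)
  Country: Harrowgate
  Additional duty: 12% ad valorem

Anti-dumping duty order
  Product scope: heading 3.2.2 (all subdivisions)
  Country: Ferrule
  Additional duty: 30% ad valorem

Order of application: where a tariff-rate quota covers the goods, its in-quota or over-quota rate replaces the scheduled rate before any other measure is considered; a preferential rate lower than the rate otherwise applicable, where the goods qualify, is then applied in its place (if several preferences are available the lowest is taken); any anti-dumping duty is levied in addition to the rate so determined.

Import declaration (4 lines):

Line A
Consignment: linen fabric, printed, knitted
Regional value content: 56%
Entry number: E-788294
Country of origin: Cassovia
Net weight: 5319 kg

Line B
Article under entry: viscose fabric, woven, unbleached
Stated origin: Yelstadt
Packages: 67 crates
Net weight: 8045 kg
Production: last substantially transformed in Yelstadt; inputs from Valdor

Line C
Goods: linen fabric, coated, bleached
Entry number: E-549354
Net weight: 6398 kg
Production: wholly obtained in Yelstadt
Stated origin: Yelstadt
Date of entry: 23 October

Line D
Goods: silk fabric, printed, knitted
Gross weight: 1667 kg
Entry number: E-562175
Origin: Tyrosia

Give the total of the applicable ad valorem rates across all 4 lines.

110%

Line A: linen → 3.2; knitted → 3.2.2; printed → 3.2.2.3. Scheduled 37%. quota on 3.2.2.3 open → in-quota 32%; Cassovia agreement on 3.2.2: RVC < 65%. → 32%.
Line B: viscose → 3.3; woven → 3.3.3; unbleached → 3.3.3.1. Scheduled 16%. Yelstadt agreement on 3.3.3: not wholly obtained. → 16%.
Line C: linen → 3.2; coated → 3.2.1; bleached → 3.2.1.2. Scheduled 29%. Yelstadt agreement on 3.3.3: 3.2.1.2 not covered. → 29%.
Line D: silk → 3.1; knitted → 3.1.1; printed → 3.1.1.2. Scheduled 33%. No special measure applies. → 33%.
Sum: 32% + 16% + 29% + 33% = 110%.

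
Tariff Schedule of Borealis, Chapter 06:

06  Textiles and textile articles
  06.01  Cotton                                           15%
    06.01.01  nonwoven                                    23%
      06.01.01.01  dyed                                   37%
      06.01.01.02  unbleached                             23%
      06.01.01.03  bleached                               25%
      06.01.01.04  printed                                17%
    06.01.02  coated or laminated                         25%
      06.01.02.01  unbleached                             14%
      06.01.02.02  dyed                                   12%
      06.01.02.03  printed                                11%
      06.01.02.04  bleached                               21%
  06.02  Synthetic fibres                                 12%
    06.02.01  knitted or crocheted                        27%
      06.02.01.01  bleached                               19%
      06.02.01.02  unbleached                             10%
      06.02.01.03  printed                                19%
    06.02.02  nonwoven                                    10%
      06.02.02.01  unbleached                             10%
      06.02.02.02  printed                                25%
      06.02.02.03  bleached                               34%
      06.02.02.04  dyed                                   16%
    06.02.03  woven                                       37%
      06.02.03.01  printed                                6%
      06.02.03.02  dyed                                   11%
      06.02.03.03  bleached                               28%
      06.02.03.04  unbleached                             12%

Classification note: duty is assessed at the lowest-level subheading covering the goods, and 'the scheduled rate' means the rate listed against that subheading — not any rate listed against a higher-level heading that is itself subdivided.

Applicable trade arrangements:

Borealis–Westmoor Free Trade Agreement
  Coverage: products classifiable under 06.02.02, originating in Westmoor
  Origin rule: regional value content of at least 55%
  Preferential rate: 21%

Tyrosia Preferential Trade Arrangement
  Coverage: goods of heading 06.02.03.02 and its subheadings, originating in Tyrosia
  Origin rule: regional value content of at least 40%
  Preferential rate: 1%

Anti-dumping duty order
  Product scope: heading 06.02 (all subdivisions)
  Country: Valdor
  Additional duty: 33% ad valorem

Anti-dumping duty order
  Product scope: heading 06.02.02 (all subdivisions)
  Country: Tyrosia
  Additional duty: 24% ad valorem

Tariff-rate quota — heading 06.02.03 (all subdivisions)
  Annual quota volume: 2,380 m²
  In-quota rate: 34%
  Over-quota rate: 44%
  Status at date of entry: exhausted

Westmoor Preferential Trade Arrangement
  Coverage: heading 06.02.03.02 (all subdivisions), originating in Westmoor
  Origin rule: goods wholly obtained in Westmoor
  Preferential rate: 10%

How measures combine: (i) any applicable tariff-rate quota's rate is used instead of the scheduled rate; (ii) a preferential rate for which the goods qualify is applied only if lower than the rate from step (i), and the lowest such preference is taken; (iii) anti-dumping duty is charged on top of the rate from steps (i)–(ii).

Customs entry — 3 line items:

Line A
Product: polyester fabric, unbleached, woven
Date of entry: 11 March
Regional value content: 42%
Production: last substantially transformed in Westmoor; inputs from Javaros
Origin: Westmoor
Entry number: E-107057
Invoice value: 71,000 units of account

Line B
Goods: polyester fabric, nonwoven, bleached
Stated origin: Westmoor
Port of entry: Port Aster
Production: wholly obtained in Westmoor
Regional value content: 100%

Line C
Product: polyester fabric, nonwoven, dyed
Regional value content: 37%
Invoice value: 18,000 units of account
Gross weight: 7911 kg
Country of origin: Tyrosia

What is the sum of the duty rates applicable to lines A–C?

105%

Line A: polyester → 06.02; woven → 06.02.03; unbleached → 06.02.03.04. Scheduled 12%. quota on 06.02.03 exhausted → over-quota 44%; Westmoor agreement on 06.02.02: 06.02.03.04 not covered; Westmoor agreement on 06.02.03.02: 06.02.03.04 not covered. → 44%.
Line B: polyester → 06.02; nonwoven → 06.02.02; bleached → 06.02.02.03. Scheduled 34%. Westmoor agreement on 06.02.02: RVC ≥ 55% → 21% available; Westmoor agreement on 06.02.03.02: 06.02.02.03 not covered; preferential 21%. → 21%.
Line C: polyester → 06.02; nonwoven → 06.02.02; dyed → 06.02.02.04. Scheduled 16%. Tyrosia agreement on 06.02.03.02: 06.02.02.04 not covered; anti-dumping (Tyrosia, 06.02.02): +24%; total 16% + 24% = 40%. → 40%.
Sum: 44% + 21% + 40% = 105%.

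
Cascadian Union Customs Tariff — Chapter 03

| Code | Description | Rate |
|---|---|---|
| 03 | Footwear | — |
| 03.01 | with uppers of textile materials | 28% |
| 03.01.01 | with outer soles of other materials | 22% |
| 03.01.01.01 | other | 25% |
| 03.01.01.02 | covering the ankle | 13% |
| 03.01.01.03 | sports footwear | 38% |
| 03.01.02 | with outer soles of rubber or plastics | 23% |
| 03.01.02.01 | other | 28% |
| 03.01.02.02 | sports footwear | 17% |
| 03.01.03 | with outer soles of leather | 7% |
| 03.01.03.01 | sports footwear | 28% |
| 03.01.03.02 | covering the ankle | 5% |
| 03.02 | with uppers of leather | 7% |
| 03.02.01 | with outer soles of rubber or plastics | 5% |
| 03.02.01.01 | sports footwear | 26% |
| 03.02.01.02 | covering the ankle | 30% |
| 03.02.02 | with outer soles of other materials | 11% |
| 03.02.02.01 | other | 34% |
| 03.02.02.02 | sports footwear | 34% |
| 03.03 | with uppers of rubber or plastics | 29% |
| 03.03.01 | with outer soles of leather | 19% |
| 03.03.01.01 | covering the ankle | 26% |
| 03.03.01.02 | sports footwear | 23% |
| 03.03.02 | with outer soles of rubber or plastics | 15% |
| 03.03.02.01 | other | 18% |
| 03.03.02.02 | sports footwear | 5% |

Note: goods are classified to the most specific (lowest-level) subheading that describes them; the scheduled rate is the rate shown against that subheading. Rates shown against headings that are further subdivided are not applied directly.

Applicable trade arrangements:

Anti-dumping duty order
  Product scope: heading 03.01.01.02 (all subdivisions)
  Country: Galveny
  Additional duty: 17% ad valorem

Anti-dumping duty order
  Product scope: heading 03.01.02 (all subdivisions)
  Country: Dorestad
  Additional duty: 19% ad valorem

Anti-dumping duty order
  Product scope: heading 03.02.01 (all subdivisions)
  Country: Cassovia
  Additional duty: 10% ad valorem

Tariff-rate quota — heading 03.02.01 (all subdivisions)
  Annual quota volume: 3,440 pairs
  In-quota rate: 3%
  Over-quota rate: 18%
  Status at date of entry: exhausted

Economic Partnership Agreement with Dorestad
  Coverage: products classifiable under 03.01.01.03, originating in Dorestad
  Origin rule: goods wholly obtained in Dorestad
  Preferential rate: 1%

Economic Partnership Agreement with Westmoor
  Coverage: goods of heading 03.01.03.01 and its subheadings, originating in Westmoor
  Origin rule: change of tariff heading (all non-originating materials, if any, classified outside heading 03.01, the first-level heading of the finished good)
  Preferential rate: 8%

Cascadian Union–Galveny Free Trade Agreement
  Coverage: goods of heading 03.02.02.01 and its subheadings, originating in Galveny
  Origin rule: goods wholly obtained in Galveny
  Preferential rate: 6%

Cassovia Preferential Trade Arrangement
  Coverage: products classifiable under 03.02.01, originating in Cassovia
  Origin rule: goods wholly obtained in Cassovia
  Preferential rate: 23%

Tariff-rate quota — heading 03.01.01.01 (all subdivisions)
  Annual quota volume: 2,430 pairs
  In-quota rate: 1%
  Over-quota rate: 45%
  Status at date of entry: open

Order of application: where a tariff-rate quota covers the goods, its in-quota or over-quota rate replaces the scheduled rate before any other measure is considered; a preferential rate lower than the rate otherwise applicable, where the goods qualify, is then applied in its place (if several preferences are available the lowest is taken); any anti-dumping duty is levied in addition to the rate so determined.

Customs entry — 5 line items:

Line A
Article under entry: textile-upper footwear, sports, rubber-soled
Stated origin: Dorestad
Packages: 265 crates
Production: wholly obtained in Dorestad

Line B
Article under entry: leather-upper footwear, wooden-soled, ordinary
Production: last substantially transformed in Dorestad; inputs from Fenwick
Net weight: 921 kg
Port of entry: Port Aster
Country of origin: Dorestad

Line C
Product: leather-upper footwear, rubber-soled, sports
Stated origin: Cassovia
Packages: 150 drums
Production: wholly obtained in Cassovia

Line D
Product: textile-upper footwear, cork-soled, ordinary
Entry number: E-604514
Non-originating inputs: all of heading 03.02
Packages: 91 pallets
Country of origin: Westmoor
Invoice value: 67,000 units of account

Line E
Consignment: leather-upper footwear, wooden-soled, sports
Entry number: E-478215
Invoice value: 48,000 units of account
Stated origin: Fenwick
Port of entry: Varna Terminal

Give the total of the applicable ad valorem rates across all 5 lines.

133%

Line A: textile-upper → 03.01; rubber-soled → 03.01.02; sports → 03.01.02.02. Scheduled 17%. Dorestad agreement on 03.01.01.03: 03.01.02.02 not covered; anti-dumping (Dorestad, 03.01.02): +19%; total 17% + 19% = 36%. → 36%.
Line B: leather-upper → 03.02; wooden-soled → 03.02.02; ordinary → 03.02.02.01. Scheduled 34%. Dorestad agreement on 03.01.01.03: 03.02.02.01 not covered. → 34%.
Line C: leather-upper → 03.02; rubber-soled → 03.02.01; sports → 03.02.01.01. Scheduled 26%. quota on 03.02.01 exhausted → over-quota 18%; Cassovia agreement on 03.02.01: wholly obtained → 23% available; preference 23% not lower than 18% → no reduction; anti-dumping (Cassovia, 03.02.01): +10%; total 18% + 10% = 28%. → 28%.
Line D: textile-upper → 03.01; cork-soled → 03.01.01; ordinary → 03.01.01.01. Scheduled 25%. quota on 03.01.01.01 open → in-quota 1%; Westmoor agreement on 03.01.03.01: 03.01.01.01 not covered. → 1%.
Line E: leather-upper → 03.02; wooden-soled → 03.02.02; sports → 03.02.02.02. Scheduled 34%. No special measure applies. → 34%.
Sum: 36% + 34% + 28% + 1% + 34% = 133%.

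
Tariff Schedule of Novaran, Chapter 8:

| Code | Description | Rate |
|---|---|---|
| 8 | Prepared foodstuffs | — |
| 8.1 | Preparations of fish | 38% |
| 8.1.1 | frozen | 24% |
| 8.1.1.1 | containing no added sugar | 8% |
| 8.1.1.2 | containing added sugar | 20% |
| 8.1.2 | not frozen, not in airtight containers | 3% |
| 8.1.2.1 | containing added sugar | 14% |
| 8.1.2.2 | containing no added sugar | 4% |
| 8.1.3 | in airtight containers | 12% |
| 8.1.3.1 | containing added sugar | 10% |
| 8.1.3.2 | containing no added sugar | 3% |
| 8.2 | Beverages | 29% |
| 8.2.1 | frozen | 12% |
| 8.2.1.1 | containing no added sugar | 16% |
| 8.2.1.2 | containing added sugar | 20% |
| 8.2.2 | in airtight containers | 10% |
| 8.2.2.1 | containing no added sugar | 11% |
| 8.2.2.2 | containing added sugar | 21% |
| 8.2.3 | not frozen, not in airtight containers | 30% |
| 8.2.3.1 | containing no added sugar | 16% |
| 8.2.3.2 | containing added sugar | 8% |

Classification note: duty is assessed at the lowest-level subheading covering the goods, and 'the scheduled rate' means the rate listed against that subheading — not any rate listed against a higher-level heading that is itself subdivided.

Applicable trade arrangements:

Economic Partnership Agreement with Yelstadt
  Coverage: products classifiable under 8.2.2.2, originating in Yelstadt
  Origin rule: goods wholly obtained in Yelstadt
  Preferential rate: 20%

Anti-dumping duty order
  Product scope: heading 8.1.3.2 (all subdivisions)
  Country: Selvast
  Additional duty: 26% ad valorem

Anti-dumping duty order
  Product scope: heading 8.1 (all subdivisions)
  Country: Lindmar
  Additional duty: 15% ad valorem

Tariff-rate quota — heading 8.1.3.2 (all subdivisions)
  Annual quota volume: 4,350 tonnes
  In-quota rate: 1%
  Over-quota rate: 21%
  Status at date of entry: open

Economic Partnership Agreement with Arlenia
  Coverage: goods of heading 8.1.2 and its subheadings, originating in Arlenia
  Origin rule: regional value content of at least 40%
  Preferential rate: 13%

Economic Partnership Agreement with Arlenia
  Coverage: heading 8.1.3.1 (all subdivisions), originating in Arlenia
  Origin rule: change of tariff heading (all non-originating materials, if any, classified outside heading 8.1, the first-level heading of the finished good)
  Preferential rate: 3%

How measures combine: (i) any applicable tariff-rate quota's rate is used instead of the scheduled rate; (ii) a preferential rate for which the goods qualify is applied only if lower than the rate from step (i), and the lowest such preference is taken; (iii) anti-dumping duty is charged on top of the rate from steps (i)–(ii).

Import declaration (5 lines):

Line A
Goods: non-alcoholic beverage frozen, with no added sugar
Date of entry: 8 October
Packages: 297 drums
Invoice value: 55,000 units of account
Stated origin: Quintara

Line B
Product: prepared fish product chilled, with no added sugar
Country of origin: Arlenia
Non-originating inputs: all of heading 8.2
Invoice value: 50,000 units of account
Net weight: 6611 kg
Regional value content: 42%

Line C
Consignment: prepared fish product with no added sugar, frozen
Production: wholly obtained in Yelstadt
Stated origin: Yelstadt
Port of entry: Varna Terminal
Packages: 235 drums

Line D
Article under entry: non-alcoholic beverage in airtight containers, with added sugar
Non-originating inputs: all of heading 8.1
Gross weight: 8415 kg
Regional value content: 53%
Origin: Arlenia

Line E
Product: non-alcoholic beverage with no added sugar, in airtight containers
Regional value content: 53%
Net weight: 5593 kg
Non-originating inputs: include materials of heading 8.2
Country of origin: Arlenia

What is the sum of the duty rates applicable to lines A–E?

Line A: non-alcoholic beverage → 8.2; frozen → 8.2.1; with no added sugar → 8.2.1.1. Scheduled 16%. No special measure applies. → 16%.
Line B: prepared fish product → 8.1; chilled → 8.1.2; with no added sugar → 8.1.2.2. Scheduled 4%. Arlenia agreement on 8.1.2: RVC ≥ 40% → 13% available; Arlenia agreement on 8.1.3.1: 8.1.2.2 not covered; preference 13% not lower than 4% → no reduction. → 4%.
Line C: prepared fish product → 8.1; frozen → 8.1.1; with no added sugar → 8.1.1.1. Scheduled 8%. Yelstadt agreement on 8.2.2.2: 8.1.1.1 not covered. → 8%.
Line D: non-alcoholic beverage → 8.2; in airtight containers → 8.2.2; with added sugar → 8.2.2.2. Scheduled 21%. Arlenia agreement on 8.1.2: 8.2.2.2 not covered; Arlenia agreement on 8.1.3.1: 8.2.2.2 not covered. → 21%.
Line E: non-alcoholic beverage → 8.2; in airtight containers → 8.2.2; with no added sugar → 8.2.2.1. Scheduled 11%. Arlenia agreement on 8.1.2: 8.2.2.1 not covered; Arlenia agreement on 8.1.3.1: 8.2.2.1 not covered. → 11%.
Sum: 16% + 4% + 8% + 21% + 11% = 60%.

60%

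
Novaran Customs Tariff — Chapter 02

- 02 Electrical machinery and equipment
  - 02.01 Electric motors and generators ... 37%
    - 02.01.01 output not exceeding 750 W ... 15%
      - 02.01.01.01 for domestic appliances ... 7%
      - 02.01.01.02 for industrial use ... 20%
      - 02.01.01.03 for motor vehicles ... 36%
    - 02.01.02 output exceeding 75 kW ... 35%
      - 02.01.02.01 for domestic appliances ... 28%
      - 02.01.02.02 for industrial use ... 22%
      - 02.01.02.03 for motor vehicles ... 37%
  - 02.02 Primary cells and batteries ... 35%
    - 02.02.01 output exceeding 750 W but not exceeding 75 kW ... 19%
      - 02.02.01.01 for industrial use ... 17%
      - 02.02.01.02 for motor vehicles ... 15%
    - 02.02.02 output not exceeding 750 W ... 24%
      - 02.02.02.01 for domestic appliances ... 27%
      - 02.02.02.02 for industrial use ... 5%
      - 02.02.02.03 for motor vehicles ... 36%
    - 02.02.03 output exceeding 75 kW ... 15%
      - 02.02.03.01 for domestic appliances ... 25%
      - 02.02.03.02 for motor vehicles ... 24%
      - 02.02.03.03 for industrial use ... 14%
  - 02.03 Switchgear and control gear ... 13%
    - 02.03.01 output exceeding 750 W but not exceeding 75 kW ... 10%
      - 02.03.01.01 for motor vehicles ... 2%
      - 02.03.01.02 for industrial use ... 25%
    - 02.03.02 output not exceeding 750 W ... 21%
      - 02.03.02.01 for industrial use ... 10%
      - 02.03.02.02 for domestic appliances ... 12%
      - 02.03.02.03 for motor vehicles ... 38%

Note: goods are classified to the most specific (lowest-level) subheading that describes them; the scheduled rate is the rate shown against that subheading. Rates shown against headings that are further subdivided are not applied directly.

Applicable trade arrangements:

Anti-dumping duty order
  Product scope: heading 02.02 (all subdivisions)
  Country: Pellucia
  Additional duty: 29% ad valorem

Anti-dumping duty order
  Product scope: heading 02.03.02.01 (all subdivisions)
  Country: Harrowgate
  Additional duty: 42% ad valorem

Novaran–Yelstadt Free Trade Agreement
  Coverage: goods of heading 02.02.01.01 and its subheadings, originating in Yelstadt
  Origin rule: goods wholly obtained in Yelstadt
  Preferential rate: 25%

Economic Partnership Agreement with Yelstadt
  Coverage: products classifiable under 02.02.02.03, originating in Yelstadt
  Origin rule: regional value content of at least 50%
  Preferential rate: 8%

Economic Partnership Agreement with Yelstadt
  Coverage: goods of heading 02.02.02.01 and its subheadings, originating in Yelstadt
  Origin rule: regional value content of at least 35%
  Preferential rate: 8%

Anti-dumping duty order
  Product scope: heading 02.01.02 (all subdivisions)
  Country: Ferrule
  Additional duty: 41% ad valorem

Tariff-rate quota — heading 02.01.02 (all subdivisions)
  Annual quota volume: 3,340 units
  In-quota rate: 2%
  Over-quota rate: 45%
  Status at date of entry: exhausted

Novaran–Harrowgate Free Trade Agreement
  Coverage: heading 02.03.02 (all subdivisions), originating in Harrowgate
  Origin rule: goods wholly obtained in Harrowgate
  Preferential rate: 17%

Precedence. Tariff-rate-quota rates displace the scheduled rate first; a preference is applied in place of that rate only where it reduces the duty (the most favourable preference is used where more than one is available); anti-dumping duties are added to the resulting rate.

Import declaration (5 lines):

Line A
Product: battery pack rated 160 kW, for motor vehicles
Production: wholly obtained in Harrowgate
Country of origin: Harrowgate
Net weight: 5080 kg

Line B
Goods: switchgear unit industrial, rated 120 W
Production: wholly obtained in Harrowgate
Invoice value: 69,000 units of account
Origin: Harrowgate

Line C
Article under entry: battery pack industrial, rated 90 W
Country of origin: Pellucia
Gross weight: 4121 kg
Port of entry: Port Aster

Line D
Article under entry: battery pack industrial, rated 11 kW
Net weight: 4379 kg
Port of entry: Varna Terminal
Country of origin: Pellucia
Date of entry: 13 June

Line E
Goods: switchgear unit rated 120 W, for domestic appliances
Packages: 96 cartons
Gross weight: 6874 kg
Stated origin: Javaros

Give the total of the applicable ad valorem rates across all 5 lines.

168%

Line A: battery pack → 02.02; rated 160 kW → 02.02.03; for motor vehicles → 02.02.03.02. Scheduled 24%. Harrowgate agreement on 02.03.02: 02.02.03.02 not covered. → 24%.
Line B: switchgear unit → 02.03; rated 120 W → 02.03.02; industrial → 02.03.02.01. Scheduled 10%. Harrowgate agreement on 02.03.02: wholly obtained → 17% available; preference 17% not lower than 10% → no reduction; anti-dumping (Harrowgate, 02.03.02.01): +42%; total 10% + 42% = 52%. → 52%.
Line C: battery pack → 02.02; rated 90 W → 02.02.02; industrial → 02.02.02.02. Scheduled 5%. anti-dumping (Pellucia, 02.02): +29%; total 5% + 29% = 34%. → 34%.
Line D: battery pack → 02.02; rated 11 kW → 02.02.01; industrial → 02.02.01.01. Scheduled 17%. anti-dumping (Pellucia, 02.02): +29%; total 17% + 29% = 46%. → 46%.
Line E: switchgear unit → 02.03; rated 120 W → 02.03.02; for domestic appliances → 02.03.02.02. Scheduled 12%. No special measure applies. → 12%.
Sum: 24% + 52% + 34% + 46% + 12% = 168%.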